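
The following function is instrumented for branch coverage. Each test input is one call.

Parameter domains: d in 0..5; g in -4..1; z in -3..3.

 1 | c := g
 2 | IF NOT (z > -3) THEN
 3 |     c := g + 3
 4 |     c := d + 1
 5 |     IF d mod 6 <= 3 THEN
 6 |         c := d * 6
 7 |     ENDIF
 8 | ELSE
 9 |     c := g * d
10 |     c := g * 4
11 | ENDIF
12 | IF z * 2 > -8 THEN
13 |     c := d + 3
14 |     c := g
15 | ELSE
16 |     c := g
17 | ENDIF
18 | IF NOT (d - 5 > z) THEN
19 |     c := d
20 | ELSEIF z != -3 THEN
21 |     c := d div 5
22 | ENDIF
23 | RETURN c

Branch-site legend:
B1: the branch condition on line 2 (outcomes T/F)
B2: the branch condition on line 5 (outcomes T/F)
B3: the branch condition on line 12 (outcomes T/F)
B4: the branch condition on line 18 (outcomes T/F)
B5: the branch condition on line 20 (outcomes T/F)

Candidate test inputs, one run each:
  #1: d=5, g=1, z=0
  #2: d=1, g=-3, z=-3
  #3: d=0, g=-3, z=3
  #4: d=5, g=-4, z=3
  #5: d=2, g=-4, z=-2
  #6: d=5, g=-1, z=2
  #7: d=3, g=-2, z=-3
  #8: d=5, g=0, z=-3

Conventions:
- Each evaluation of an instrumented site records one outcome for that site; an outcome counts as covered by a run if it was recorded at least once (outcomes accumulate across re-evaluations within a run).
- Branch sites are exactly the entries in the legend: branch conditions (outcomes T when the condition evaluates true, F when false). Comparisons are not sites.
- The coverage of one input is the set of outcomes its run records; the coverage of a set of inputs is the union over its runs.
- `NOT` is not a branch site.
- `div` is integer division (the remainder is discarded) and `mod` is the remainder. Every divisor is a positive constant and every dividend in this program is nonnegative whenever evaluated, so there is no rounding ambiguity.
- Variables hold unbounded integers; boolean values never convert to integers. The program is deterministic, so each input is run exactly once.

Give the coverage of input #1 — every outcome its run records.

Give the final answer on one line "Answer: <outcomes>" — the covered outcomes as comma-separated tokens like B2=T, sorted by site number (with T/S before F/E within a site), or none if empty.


Running input #1 (d=5, g=1, z=0), event by event:
  B1->F, B3->T, B4->T
as a set, this run covers: B1=F, B3=T, B4=T
Answer: B1=F, B3=T, B4=T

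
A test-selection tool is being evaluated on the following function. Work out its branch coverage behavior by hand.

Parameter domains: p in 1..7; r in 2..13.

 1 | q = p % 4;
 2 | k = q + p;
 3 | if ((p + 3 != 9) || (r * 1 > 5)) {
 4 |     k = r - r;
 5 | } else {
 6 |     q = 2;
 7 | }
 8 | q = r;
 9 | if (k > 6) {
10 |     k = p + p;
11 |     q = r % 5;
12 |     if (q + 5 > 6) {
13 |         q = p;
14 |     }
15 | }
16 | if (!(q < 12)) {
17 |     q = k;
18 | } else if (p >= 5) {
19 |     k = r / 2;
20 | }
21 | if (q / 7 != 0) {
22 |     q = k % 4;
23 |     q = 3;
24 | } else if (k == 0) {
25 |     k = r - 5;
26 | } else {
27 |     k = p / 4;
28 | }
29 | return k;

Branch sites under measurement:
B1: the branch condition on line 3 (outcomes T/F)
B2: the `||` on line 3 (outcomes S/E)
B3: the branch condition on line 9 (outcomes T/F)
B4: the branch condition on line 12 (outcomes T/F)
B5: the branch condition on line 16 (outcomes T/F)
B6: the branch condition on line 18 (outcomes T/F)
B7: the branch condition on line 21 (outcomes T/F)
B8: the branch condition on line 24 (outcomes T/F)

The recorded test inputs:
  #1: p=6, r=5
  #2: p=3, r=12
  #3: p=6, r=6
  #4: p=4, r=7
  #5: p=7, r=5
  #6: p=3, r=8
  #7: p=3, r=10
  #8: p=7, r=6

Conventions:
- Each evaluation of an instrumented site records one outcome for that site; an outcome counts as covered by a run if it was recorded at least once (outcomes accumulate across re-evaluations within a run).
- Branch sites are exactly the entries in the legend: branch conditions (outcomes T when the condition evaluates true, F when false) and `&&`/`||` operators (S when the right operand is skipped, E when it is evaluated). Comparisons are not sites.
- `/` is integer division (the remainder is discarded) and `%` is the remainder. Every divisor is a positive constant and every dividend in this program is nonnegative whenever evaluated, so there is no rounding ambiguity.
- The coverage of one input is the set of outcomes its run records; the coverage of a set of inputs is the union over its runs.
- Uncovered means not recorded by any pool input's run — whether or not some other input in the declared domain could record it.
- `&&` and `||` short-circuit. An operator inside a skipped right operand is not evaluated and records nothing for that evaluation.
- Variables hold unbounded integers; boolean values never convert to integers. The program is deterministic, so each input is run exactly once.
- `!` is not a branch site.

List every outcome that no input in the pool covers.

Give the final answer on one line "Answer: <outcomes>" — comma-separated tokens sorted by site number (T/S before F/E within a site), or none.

run #1 (p=6, r=5) runs B2->E, B1->F, B3->T, B4->F, B5->F, B6->T, B7->F, B8->F; records B1=F, B2=E, B3=T, B4=F, B5=F, B6=T, B7=F, B8=F
run #2 (p=3, r=12) runs B2->S, B1->T, B3->F, B5->T, B7->F, B8->T; records B1=T, B2=S, B3=F, B5=T, B7=F, B8=T
run #3 (p=6, r=6) runs B2->E, B1->T, B3->F, B5->F, B6->T, B7->F, B8->F; records B1=T, B2=E, B3=F, B5=F, B6=T, B7=F, B8=F
run #4 (p=4, r=7) runs B2->S, B1->T, B3->F, B5->F, B6->F, B7->T; records B1=T, B2=S, B3=F, B5=F, B6=F, B7=T
run #5 (p=7, r=5) runs B2->S, B1->T, B3->F, B5->F, B6->T, B7->F, B8->F; records B1=T, B2=S, B3=F, B5=F, B6=T, B7=F, B8=F
run #6 (p=3, r=8) runs B2->S, B1->T, B3->F, B5->F, B6->F, B7->T; records B1=T, B2=S, B3=F, B5=F, B6=F, B7=T
run #7 (p=3, r=10) runs B2->S, B1->T, B3->F, B5->F, B6->F, B7->T; records B1=T, B2=S, B3=F, B5=F, B6=F, B7=T
run #8 (p=7, r=6) runs B2->S, B1->T, B3->F, B5->F, B6->T, B7->F, B8->F; records B1=T, B2=S, B3=F, B5=F, B6=T, B7=F, B8=F
union over the pool: B1=T, B1=F, B2=S, B2=E, B3=T, B3=F, B4=F, B5=T, B5=F, B6=T, B6=F, B7=T, B7=F, B8=T, B8=F
uncovered (1 of 16): B4=T

Answer: B4=T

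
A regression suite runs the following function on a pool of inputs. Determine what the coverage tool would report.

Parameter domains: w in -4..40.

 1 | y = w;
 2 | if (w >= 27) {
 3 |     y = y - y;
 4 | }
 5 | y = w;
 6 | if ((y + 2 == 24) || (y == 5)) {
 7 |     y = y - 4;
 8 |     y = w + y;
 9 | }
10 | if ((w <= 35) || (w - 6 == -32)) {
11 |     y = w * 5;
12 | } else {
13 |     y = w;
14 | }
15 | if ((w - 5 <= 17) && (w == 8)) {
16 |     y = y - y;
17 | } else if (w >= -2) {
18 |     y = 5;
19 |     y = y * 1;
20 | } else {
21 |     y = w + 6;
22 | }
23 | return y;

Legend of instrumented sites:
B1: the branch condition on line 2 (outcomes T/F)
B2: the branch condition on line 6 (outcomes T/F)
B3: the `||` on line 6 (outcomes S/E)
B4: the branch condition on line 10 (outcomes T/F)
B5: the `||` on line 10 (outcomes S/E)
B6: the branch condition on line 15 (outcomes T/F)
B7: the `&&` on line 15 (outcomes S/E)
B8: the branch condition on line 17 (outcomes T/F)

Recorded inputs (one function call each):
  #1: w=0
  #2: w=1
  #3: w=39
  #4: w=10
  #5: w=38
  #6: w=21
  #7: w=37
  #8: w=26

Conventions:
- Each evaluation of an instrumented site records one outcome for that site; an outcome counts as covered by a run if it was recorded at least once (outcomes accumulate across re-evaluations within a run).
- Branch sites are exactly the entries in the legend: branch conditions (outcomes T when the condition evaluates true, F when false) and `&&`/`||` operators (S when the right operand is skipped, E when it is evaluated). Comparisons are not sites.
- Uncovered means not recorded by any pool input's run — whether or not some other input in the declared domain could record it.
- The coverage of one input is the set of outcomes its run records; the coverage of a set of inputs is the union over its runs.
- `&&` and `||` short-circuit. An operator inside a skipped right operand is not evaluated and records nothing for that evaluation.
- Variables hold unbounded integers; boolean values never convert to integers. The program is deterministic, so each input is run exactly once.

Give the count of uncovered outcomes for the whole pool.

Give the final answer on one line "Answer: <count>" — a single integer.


input #1 (w=0): events B1->F, B3->E, B2->F, B5->S, B4->T, B7->E, B6->F, B8->T; covers B1=F, B2=F, B3=E, B4=T, B5=S, B6=F, B7=E, B8=T
input #2 (w=1): events B1->F, B3->E, B2->F, B5->S, B4->T, B7->E, B6->F, B8->T; covers B1=F, B2=F, B3=E, B4=T, B5=S, B6=F, B7=E, B8=T
input #3 (w=39): events B1->T, B3->E, B2->F, B5->E, B4->F, B7->S, B6->F, B8->T; covers B1=T, B2=F, B3=E, B4=F, B5=E, B6=F, B7=S, B8=T
input #4 (w=10): events B1->F, B3->E, B2->F, B5->S, B4->T, B7->E, B6->F, B8->T; covers B1=F, B2=F, B3=E, B4=T, B5=S, B6=F, B7=E, B8=T
input #5 (w=38): events B1->T, B3->E, B2->F, B5->E, B4->F, B7->S, B6->F, B8->T; covers B1=T, B2=F, B3=E, B4=F, B5=E, B6=F, B7=S, B8=T
input #6 (w=21): events B1->F, B3->E, B2->F, B5->S, B4->T, B7->E, B6->F, B8->T; covers B1=F, B2=F, B3=E, B4=T, B5=S, B6=F, B7=E, B8=T
input #7 (w=37): events B1->T, B3->E, B2->F, B5->E, B4->F, B7->S, B6->F, B8->T; covers B1=T, B2=F, B3=E, B4=F, B5=E, B6=F, B7=S, B8=T
input #8 (w=26): events B1->F, B3->E, B2->F, B5->S, B4->T, B7->S, B6->F, B8->T; covers B1=F, B2=F, B3=E, B4=T, B5=S, B6=F, B7=S, B8=T
union over the pool: B1=T, B1=F, B2=F, B3=E, B4=T, B4=F, B5=S, B5=E, B6=F, B7=S, B7=E, B8=T
uncovered (4 of 16): B2=T, B3=S, B6=T, B8=F
Answer: 4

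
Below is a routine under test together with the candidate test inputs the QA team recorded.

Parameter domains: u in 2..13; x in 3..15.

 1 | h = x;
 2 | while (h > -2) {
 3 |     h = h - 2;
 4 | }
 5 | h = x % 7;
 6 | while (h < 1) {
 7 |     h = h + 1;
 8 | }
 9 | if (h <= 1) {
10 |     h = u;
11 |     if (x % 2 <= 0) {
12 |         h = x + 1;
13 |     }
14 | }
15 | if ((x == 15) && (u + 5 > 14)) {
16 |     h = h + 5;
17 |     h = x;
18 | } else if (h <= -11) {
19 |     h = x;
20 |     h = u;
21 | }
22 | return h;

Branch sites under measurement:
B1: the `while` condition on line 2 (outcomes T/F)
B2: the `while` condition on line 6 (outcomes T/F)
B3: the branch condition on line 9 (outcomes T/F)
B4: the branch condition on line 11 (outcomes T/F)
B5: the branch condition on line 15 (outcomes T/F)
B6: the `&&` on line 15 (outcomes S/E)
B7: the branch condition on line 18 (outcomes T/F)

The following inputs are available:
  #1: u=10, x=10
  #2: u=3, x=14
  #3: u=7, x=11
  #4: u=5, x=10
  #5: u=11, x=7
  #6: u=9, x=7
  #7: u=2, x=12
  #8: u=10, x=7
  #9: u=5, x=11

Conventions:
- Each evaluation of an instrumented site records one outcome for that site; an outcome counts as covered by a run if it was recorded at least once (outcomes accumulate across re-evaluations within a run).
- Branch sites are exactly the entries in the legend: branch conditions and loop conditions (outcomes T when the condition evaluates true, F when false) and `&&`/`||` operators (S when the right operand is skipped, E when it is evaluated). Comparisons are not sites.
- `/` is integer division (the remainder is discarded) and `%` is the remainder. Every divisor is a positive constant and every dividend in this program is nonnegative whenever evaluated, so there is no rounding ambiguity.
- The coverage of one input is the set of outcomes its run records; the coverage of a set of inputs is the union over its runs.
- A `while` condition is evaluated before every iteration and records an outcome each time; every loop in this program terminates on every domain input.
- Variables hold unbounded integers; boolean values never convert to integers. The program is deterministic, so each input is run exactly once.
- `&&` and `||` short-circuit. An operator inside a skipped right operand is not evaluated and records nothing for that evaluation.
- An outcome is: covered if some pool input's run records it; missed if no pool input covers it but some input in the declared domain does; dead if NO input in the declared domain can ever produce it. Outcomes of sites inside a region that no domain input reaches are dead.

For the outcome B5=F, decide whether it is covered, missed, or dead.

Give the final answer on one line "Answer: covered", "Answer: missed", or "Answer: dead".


B5=F is recorded by pool input(s) 1, 2, 3, 4, 5, 6, 7, 8, 9 -> covered
Answer: covered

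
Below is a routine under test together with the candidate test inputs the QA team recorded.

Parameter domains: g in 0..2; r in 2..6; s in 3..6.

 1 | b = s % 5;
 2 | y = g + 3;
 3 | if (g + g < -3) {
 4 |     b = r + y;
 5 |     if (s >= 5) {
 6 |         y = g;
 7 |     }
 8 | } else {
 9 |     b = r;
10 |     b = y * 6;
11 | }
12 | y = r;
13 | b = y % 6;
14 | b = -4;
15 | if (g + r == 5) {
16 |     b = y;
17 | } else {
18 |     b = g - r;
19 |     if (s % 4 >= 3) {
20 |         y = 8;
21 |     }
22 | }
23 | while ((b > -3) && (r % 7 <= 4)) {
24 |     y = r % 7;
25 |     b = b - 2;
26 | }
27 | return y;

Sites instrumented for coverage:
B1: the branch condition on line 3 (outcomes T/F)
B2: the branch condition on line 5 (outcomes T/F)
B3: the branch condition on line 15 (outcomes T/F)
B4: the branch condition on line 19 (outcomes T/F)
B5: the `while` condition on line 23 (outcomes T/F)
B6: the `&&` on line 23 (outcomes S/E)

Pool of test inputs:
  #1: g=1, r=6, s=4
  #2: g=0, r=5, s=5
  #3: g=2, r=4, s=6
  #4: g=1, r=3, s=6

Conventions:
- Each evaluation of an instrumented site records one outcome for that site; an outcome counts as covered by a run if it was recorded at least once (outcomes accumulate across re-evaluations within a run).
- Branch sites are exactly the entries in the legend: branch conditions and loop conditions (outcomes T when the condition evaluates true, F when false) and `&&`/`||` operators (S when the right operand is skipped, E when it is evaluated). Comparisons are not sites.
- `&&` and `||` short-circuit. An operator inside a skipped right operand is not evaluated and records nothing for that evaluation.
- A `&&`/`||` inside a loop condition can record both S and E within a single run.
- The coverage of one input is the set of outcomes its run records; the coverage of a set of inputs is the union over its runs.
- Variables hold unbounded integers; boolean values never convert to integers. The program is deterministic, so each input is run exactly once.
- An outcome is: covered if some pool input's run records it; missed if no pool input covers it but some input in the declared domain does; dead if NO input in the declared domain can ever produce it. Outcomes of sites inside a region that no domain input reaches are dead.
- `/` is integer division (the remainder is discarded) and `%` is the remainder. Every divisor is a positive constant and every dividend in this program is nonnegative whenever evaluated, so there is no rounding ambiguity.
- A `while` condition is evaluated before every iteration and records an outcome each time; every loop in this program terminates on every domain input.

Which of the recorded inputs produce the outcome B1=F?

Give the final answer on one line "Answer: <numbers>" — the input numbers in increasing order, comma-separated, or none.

input #1 (g=1, r=6, s=4): records B1=F
input #2 (g=0, r=5, s=5): records B1=F
input #3 (g=2, r=4, s=6): records B1=F
input #4 (g=1, r=3, s=6): records B1=F

Answer: 1, 2, 3, 4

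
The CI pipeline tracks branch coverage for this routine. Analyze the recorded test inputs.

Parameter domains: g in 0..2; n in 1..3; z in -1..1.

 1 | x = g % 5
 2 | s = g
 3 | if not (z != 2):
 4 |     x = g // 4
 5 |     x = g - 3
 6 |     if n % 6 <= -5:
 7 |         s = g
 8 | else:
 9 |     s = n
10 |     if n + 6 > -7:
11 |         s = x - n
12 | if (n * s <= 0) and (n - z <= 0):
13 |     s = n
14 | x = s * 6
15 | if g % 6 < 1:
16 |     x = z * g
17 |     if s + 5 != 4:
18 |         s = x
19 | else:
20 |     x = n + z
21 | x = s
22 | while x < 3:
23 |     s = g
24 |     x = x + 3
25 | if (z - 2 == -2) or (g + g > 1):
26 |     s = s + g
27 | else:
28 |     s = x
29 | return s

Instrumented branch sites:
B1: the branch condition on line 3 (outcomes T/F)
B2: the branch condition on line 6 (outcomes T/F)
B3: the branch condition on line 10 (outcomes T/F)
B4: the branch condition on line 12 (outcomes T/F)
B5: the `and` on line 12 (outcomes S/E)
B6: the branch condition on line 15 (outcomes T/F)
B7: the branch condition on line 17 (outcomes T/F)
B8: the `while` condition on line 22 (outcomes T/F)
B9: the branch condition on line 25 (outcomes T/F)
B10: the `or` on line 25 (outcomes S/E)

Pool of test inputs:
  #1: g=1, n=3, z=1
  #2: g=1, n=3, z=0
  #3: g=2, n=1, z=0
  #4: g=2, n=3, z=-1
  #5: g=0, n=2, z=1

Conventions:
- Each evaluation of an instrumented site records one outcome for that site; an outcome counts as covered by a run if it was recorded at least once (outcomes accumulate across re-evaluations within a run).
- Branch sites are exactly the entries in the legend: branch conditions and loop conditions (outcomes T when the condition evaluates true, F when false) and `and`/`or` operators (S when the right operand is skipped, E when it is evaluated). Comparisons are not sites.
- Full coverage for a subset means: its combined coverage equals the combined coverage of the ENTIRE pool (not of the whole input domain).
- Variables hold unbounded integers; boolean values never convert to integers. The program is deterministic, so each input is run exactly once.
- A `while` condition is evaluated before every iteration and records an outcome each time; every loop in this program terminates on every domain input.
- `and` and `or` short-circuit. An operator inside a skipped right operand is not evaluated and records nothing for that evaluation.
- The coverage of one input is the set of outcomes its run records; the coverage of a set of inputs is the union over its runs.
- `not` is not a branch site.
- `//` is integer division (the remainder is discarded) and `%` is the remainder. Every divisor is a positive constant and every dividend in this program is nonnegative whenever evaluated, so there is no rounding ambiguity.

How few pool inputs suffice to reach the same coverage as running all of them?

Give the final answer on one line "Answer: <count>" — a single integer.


input #1 (g=1, n=3, z=1): covers B1=F, B3=T, B4=F, B5=E, B6=F, B8=T, B8=F, B9=T, B10=E
input #2 (g=1, n=3, z=0): covers B1=F, B3=T, B4=F, B5=E, B6=F, B8=T, B8=F, B9=T, B10=S
input #3 (g=2, n=1, z=0): covers B1=F, B3=T, B4=F, B5=S, B6=F, B8=T, B8=F, B9=T, B10=S
input #4 (g=2, n=3, z=-1): covers B1=F, B3=T, B4=F, B5=E, B6=F, B8=T, B8=F, B9=T, B10=E
input #5 (g=0, n=2, z=1): covers B1=F, B3=T, B4=F, B5=E, B6=T, B7=T, B8=T, B8=F, B9=F, B10=E
together the pool reaches 14 outcomes: B1=F, B3=T, B4=F, B5=S, B5=E, B6=T, B6=F, B7=T, B8=T, B8=F, B9=T, B9=F, B10=S, B10=E
checked all size-1 subsets: none covers 14 outcomes (max 10/14)
size 2: inputs {3, 5} cover all 14 outcomes, and no lexicographically smaller subset of this size does
Answer: 2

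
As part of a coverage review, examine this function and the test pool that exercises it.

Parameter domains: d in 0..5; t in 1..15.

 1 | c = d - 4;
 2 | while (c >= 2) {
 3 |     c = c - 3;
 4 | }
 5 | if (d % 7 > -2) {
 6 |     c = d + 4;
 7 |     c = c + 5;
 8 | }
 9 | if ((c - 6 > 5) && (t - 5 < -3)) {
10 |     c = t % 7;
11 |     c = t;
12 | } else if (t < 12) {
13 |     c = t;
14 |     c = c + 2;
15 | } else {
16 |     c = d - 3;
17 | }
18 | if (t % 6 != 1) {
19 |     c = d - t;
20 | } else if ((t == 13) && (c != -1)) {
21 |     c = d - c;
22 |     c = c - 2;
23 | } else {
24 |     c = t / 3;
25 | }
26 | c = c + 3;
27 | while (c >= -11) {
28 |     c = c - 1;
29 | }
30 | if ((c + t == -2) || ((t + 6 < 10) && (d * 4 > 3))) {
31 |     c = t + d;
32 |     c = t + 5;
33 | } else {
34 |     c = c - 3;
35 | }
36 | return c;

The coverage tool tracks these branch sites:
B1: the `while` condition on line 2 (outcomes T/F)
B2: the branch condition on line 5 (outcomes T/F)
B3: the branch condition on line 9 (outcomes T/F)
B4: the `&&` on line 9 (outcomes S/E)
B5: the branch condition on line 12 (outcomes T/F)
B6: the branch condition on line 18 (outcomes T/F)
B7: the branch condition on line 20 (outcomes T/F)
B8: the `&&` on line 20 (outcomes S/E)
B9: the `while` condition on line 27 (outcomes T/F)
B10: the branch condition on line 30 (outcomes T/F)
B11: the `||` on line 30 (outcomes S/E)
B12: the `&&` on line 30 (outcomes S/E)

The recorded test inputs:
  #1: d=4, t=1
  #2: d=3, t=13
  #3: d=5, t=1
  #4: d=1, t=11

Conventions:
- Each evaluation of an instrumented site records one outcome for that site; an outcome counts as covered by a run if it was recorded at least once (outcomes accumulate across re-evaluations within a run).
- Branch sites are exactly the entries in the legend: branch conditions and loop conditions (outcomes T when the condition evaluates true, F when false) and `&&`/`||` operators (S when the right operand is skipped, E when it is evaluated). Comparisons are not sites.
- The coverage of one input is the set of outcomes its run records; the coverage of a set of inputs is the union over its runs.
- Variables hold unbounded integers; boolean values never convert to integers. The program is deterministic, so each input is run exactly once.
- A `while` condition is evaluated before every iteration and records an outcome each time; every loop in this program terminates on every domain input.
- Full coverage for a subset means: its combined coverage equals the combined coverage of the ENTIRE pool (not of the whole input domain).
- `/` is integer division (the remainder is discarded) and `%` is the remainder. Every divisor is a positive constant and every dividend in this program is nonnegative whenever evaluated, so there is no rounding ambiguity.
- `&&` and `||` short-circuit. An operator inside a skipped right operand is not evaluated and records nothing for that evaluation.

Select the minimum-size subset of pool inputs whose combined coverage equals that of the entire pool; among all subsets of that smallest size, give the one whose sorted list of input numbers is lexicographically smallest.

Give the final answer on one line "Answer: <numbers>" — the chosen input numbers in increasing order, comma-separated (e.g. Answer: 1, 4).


test 1 (d=4, t=1) fires B1->F, B2->T, B4->E, B3->T, B6->F, B8->S, B7->F, B9->T, B9->T, B9->T, B9->T, B9->T, B9->T, B9->T, ...; hits B1=F, B2=T, B3=T, B4=E, B6=F, B7=F, B8=S, B9=T, B9=F, B10=T, B11=E, B12=E
test 2 (d=3, t=13) fires B1->F, B2->T, B4->E, B3->F, B5->F, B6->F, B8->E, B7->T, B9->T, B9->T, B9->T, B9->T, B9->T, B9->T, ...; hits B1=F, B2=T, B3=F, B4=E, B5=F, B6=F, B7=T, B8=E, B9=T, B9=F, B10=F, B11=E, B12=S
test 3 (d=5, t=1) fires B1->F, B2->T, B4->E, B3->T, B6->F, B8->S, B7->F, B9->T, B9->T, B9->T, B9->T, B9->T, B9->T, B9->T, ...; hits B1=F, B2=T, B3=T, B4=E, B6=F, B7=F, B8=S, B9=T, B9=F, B10=T, B11=E, B12=E
test 4 (d=1, t=11) fires B1->F, B2->T, B4->S, B3->F, B5->T, B6->T, B9->T, B9->T, B9->T, B9->T, B9->T, B9->F, B11->E, B12->S, ...; hits B1=F, B2=T, B3=F, B4=S, B5=T, B6=T, B9=T, B9=F, B10=F, B11=E, B12=S
together the pool reaches 21 outcomes: B1=F, B2=T, B3=T, B3=F, B4=S, B4=E, B5=T, B5=F, B6=T, B6=F, B7=T, B7=F, B8=S, B8=E, B9=T, B9=F, B10=T, B10=F, B11=E, B12=S, B12=E
size 1 is not enough: best union over all size-1 subsets is 13/21
size 2 is not enough: best union over all size-2 subsets is 18/21
size 3: inputs {1, 2, 4} cover all 21 outcomes, and no lexicographically smaller subset of this size does
Answer: 1, 2, 4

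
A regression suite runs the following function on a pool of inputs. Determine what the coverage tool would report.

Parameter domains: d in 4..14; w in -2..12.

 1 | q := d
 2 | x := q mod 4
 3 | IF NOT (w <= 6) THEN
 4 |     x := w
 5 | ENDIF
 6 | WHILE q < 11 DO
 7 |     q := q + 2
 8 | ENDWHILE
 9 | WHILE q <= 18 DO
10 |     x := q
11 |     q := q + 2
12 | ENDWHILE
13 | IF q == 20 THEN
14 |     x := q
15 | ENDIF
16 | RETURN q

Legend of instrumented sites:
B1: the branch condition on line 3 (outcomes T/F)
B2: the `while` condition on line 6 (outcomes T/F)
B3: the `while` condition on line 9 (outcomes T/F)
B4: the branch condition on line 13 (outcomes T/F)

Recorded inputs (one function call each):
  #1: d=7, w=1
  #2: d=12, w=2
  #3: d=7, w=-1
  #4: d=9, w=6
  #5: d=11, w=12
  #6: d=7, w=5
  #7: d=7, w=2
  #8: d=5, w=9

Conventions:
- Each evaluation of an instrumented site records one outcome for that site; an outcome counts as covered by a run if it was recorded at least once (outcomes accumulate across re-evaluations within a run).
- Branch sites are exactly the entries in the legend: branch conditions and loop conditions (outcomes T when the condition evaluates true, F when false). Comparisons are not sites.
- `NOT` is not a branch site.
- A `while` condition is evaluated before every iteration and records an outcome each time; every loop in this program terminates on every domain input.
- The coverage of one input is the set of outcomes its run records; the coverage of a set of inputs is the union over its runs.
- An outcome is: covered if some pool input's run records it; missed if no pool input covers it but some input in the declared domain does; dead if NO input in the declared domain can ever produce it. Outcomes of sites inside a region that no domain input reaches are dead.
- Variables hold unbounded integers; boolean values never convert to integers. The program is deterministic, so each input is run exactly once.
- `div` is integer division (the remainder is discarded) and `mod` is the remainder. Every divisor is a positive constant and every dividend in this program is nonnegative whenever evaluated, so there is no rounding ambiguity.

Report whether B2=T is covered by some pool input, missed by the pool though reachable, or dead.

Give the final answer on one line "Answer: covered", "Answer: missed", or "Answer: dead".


B2=T is recorded by pool input(s) 1, 3, 4, 6, 7, 8 -> covered
Answer: covered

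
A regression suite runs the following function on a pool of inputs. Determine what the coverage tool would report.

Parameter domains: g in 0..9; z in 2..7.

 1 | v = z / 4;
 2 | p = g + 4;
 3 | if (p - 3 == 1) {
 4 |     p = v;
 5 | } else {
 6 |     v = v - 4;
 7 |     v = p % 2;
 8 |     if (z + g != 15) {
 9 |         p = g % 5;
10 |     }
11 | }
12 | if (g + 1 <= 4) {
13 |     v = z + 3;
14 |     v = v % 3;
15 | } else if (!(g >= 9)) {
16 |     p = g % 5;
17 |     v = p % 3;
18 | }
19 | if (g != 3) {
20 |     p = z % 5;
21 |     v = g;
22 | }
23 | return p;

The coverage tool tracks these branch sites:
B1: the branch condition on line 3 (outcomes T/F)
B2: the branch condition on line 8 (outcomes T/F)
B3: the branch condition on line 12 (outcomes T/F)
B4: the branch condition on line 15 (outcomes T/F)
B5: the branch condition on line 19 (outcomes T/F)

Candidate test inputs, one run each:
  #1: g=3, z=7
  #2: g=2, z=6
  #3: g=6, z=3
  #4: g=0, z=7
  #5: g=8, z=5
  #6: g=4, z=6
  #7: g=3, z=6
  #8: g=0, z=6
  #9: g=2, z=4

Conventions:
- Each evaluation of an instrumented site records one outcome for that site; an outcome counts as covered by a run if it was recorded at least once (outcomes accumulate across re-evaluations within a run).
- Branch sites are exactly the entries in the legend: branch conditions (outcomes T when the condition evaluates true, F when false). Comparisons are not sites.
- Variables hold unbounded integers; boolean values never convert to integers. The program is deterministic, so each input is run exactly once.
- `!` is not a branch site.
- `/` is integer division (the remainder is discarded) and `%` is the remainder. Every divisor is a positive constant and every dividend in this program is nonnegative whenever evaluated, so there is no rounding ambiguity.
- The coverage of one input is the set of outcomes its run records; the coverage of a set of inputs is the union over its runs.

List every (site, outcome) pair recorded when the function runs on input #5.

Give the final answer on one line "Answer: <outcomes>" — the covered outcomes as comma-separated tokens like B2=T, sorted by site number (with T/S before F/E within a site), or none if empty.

Event log for input #5 (g=8, z=5):
  B1->F, B2->T, B3->F, B4->T, B5->T
deduplicating events, the covered set is: B1=F, B2=T, B3=F, B4=T, B5=T

Answer: B1=F, B2=T, B3=F, B4=T, B5=T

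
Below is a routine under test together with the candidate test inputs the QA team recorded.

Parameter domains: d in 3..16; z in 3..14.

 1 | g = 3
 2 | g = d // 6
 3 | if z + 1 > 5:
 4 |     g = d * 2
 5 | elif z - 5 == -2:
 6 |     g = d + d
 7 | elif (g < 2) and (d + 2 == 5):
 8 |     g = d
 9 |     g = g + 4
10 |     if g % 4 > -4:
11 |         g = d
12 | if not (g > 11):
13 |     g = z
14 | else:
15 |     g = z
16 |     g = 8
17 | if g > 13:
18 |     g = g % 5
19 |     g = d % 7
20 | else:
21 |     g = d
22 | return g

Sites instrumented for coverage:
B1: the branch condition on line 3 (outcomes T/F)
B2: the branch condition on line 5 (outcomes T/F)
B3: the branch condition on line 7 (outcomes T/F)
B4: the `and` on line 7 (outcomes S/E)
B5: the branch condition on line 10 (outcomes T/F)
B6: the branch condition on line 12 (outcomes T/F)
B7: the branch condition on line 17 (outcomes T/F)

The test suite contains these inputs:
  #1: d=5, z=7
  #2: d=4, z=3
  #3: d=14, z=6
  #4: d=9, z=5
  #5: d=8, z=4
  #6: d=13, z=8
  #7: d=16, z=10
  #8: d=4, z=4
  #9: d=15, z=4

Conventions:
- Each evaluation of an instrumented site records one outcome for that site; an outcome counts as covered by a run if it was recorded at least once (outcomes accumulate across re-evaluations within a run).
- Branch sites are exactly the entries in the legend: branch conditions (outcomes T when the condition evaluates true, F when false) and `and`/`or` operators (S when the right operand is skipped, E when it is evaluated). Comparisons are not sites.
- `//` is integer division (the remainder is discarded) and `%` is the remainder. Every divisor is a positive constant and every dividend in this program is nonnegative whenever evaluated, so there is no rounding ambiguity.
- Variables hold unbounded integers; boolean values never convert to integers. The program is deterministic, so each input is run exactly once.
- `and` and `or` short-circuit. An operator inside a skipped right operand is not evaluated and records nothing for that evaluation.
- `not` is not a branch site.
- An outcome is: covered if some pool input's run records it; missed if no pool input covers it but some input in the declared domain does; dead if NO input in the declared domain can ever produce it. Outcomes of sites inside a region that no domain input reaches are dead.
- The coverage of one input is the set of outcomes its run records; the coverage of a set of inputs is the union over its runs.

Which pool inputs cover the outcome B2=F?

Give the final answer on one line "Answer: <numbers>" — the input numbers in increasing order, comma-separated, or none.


input #1 (d=5, z=7): does not produce B2=F
input #2 (d=4, z=3): does not produce B2=F
input #3 (d=14, z=6): does not produce B2=F
input #4 (d=9, z=5): does not produce B2=F
input #5 (d=8, z=4): produces B2=F
input #6 (d=13, z=8): does not produce B2=F
input #7 (d=16, z=10): does not produce B2=F
input #8 (d=4, z=4): produces B2=F
input #9 (d=15, z=4): produces B2=F
Answer: 5, 8, 9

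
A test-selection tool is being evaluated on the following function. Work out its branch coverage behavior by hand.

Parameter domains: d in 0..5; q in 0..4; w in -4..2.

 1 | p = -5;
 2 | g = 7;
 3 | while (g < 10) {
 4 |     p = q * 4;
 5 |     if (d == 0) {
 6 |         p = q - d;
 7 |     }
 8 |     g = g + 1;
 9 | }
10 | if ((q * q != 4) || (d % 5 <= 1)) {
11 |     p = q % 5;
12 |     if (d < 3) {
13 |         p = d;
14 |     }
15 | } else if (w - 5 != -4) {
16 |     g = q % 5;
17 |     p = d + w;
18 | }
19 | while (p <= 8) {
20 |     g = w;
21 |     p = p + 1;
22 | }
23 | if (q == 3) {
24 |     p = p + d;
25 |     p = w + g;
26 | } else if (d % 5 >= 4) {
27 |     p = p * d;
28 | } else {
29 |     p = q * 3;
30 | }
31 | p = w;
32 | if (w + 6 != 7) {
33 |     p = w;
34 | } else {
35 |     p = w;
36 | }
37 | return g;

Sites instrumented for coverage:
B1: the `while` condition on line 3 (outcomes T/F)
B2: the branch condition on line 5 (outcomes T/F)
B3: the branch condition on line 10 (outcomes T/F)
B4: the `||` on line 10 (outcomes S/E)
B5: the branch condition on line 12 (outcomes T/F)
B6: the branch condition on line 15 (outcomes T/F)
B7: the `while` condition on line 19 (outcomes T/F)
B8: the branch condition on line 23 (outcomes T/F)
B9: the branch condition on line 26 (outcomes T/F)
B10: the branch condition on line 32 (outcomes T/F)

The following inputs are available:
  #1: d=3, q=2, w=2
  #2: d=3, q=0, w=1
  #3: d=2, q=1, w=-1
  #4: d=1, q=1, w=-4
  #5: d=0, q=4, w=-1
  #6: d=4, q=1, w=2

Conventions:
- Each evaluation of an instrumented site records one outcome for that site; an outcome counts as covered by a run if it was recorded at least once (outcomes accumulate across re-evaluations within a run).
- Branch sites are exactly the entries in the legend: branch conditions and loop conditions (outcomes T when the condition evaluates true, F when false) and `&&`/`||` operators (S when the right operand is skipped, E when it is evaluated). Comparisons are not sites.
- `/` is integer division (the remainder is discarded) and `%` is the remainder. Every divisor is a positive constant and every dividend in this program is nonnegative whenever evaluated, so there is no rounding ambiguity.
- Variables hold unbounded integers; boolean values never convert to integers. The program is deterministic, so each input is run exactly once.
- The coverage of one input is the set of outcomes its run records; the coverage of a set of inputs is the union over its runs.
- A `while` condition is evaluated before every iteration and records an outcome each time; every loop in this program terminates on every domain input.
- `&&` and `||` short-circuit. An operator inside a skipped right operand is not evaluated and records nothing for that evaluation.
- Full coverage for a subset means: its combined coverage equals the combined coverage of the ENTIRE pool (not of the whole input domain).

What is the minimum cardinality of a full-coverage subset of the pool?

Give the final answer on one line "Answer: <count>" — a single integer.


#1 (d=3, q=2, w=2) -> B1->T, B2->F, B1->T, B2->F, B1->T, B2->F, B1->F, B4->E, B3->F, B6->T, B7->T, B7->T, B7->T, B7->T, ...; covered: B1=T, B1=F, B2=F, B3=F, B4=E, B6=T, B7=T, B7=F, B8=F, B9=F, B10=T
#2 (d=3, q=0, w=1) -> B1->T, B2->F, B1->T, B2->F, B1->T, B2->F, B1->F, B4->S, B3->T, B5->F, B7->T, B7->T, B7->T, B7->T, ...; covered: B1=T, B1=F, B2=F, B3=T, B4=S, B5=F, B7=T, B7=F, B8=F, B9=F, B10=F
#3 (d=2, q=1, w=-1) -> B1->T, B2->F, B1->T, B2->F, B1->T, B2->F, B1->F, B4->S, B3->T, B5->T, B7->T, B7->T, B7->T, B7->T, ...; covered: B1=T, B1=F, B2=F, B3=T, B4=S, B5=T, B7=T, B7=F, B8=F, B9=F, B10=T
#4 (d=1, q=1, w=-4) -> B1->T, B2->F, B1->T, B2->F, B1->T, B2->F, B1->F, B4->S, B3->T, B5->T, B7->T, B7->T, B7->T, B7->T, ...; covered: B1=T, B1=F, B2=F, B3=T, B4=S, B5=T, B7=T, B7=F, B8=F, B9=F, B10=T
#5 (d=0, q=4, w=-1) -> B1->T, B2->T, B1->T, B2->T, B1->T, B2->T, B1->F, B4->S, B3->T, B5->T, B7->T, B7->T, B7->T, B7->T, ...; covered: B1=T, B1=F, B2=T, B3=T, B4=S, B5=T, B7=T, B7=F, B8=F, B9=F, B10=T
#6 (d=4, q=1, w=2) -> B1->T, B2->F, B1->T, B2->F, B1->T, B2->F, B1->F, B4->S, B3->T, B5->F, B7->T, B7->T, B7->T, B7->T, ...; covered: B1=T, B1=F, B2=F, B3=T, B4=S, B5=F, B7=T, B7=F, B8=F, B9=T, B10=T
union over all inputs: B1=T, B1=F, B2=T, B2=F, B3=T, B3=F, B4=S, B4=E, B5=T, B5=F, B6=T, B7=T, B7=F, B8=F, B9=T, B9=F, B10=T, B10=F (18 outcomes)
checked all size-1 subsets: none covers 18 outcomes (max 11/18)
checked all size-2 subsets: none covers 18 outcomes (max 15/18)
checked all size-3 subsets: none covers 18 outcomes (max 17/18)
at size 4, {1, 2, 5, 6} reaches all 18 outcomes; every lexicographically earlier size-4 subset fails
Answer: 4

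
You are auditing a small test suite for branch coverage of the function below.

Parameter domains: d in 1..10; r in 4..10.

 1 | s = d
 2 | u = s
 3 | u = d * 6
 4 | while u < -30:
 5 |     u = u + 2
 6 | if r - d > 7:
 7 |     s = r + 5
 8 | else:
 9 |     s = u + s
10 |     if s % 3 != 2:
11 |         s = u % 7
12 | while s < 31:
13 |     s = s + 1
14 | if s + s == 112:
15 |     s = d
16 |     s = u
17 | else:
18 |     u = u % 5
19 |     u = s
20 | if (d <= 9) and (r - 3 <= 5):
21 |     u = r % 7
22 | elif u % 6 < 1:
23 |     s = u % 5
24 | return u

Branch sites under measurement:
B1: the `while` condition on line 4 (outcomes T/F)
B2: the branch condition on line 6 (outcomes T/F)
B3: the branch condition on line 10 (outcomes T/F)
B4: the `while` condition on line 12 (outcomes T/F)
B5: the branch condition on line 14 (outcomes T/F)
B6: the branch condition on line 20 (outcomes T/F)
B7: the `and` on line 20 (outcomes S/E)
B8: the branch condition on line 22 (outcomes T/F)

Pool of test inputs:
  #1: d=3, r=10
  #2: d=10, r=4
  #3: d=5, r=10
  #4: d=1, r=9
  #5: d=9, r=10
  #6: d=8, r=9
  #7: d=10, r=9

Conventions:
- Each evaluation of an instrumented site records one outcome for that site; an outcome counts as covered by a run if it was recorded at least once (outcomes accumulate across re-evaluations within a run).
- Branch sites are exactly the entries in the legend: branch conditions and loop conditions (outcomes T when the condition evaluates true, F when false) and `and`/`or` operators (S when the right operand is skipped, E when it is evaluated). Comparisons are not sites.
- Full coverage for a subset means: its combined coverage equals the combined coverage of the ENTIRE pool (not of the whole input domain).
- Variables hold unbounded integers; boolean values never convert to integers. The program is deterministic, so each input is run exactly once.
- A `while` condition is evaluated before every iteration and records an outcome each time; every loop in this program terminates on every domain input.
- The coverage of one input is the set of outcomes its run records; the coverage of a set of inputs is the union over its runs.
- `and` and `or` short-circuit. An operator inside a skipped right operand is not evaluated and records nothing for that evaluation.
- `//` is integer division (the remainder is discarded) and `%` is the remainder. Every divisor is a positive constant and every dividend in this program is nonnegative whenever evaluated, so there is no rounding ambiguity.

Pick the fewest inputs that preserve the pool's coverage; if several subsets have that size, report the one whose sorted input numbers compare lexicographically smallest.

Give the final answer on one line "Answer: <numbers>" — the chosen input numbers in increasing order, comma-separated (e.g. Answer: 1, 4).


#1 (d=3, r=10) -> B1->F, B2->F, B3->T, B4->T, B4->T, B4->T, B4->T, B4->T, B4->T, B4->T, B4->T, B4->T, B4->T, B4->T, ...; covered: B1=F, B2=F, B3=T, B4=T, B4=F, B5=F, B6=F, B7=E, B8=F
#2 (d=10, r=4) -> B1->F, B2->F, B3->T, B4->T, B4->T, B4->T, B4->T, B4->T, B4->T, B4->T, B4->T, B4->T, B4->T, B4->T, ...; covered: B1=F, B2=F, B3=T, B4=T, B4=F, B5=F, B6=F, B7=S, B8=F
#3 (d=5, r=10) -> B1->F, B2->F, B3->F, B4->F, B5->F, B7->E, B6->F, B8->F; covered: B1=F, B2=F, B3=F, B4=F, B5=F, B6=F, B7=E, B8=F
#4 (d=1, r=9) -> B1->F, B2->T, B4->T, B4->T, B4->T, B4->T, B4->T, B4->T, B4->T, B4->T, B4->T, B4->T, B4->T, B4->T, ...; covered: B1=F, B2=T, B4=T, B4=F, B5=F, B6=F, B7=E, B8=F
#5 (d=9, r=10) -> B1->F, B2->F, B3->T, B4->T, B4->T, B4->T, B4->T, B4->T, B4->T, B4->T, B4->T, B4->T, B4->T, B4->T, ...; covered: B1=F, B2=F, B3=T, B4=T, B4=F, B5=F, B6=F, B7=E, B8=F
#6 (d=8, r=9) -> B1->F, B2->F, B3->F, B4->F, B5->T, B7->E, B6->F, B8->T; covered: B1=F, B2=F, B3=F, B4=F, B5=T, B6=F, B7=E, B8=T
#7 (d=10, r=9) -> B1->F, B2->F, B3->T, B4->T, B4->T, B4->T, B4->T, B4->T, B4->T, B4->T, B4->T, B4->T, B4->T, B4->T, ...; covered: B1=F, B2=F, B3=T, B4=T, B4=F, B5=F, B6=F, B7=S, B8=F
the full pool covers 14 outcomes: B1=F, B2=T, B2=F, B3=T, B3=F, B4=T, B4=F, B5=T, B5=F, B6=F, B7=S, B7=E, B8=T, B8=F
no size-1 subset reaches all 14 outcomes (best union: 9/14)
no size-2 subset reaches all 14 outcomes (best union: 13/14)
at size 3, {2, 4, 6} reaches all 14 outcomes; every lexicographically earlier size-3 subset fails
Answer: 2, 4, 6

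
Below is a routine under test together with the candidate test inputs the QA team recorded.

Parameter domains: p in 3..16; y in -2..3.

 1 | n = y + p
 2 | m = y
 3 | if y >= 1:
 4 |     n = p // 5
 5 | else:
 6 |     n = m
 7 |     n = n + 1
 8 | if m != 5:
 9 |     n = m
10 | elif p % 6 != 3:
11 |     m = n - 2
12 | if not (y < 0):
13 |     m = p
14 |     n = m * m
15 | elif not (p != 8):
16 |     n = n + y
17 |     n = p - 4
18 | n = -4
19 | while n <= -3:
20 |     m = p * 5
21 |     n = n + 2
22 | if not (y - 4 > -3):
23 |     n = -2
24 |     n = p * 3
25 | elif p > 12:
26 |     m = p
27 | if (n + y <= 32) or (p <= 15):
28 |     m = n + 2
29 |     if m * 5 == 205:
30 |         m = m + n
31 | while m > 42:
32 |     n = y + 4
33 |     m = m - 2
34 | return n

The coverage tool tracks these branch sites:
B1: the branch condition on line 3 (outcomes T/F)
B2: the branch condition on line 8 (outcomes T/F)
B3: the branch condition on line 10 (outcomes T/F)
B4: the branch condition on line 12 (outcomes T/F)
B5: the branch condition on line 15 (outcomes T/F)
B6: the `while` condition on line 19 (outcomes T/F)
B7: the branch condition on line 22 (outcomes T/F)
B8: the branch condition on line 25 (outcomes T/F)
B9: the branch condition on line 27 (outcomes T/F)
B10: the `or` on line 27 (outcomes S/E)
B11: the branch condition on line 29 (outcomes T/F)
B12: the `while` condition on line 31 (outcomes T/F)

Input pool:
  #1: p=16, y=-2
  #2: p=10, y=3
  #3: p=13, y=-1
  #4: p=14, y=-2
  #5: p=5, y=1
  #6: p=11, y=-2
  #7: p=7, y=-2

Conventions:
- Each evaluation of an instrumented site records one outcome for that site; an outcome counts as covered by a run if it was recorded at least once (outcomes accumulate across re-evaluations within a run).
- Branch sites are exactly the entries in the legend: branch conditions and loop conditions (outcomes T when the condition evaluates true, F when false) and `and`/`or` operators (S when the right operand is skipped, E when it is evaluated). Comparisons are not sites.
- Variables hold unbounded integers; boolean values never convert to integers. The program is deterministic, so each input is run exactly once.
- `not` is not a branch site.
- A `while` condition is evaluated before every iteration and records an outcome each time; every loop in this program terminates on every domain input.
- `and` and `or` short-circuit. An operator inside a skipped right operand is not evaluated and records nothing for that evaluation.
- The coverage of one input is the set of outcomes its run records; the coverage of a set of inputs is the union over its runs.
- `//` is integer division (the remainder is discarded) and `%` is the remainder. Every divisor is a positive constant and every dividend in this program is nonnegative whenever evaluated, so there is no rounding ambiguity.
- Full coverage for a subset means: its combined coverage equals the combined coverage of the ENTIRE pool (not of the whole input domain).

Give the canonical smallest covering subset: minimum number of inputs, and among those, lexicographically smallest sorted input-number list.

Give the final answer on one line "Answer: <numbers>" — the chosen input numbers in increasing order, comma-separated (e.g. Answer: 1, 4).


test 1 (p=16, y=-2) fires B1->F, B2->T, B4->F, B5->F, B6->T, B6->F, B7->T, B10->E, B9->F, B12->T, B12->T, B12->T, B12->T, B12->T, ...; hits B1=F, B2=T, B4=F, B5=F, B6=T, B6=F, B7=T, B9=F, B10=E, B12=T, B12=F
test 2 (p=10, y=3) fires B1->T, B2->T, B4->T, B6->T, B6->F, B7->F, B8->F, B10->S, B9->T, B11->F, B12->F; hits B1=T, B2=T, B4=T, B6=T, B6=F, B7=F, B8=F, B9=T, B10=S, B11=F, B12=F
test 3 (p=13, y=-1) fires B1->F, B2->T, B4->F, B5->F, B6->T, B6->F, B7->T, B10->E, B9->T, B11->T, B12->T, B12->T, B12->T, B12->T, ...; hits B1=F, B2=T, B4=F, B5=F, B6=T, B6=F, B7=T, B9=T, B10=E, B11=T, B12=T, B12=F
test 4 (p=14, y=-2) fires B1->F, B2->T, B4->F, B5->F, B6->T, B6->F, B7->T, B10->E, B9->T, B11->F, B12->T, B12->F; hits B1=F, B2=T, B4=F, B5=F, B6=T, B6=F, B7=T, B9=T, B10=E, B11=F, B12=T, B12=F
test 5 (p=5, y=1) fires B1->T, B2->T, B4->T, B6->T, B6->F, B7->T, B10->S, B9->T, B11->F, B12->F; hits B1=T, B2=T, B4=T, B6=T, B6=F, B7=T, B9=T, B10=S, B11=F, B12=F
test 6 (p=11, y=-2) fires B1->F, B2->T, B4->F, B5->F, B6->T, B6->F, B7->T, B10->S, B9->T, B11->F, B12->F; hits B1=F, B2=T, B4=F, B5=F, B6=T, B6=F, B7=T, B9=T, B10=S, B11=F, B12=F
test 7 (p=7, y=-2) fires B1->F, B2->T, B4->F, B5->F, B6->T, B6->F, B7->T, B10->S, B9->T, B11->F, B12->F; hits B1=F, B2=T, B4=F, B5=F, B6=T, B6=F, B7=T, B9=T, B10=S, B11=F, B12=F
together the pool reaches 19 outcomes: B1=T, B1=F, B2=T, B4=T, B4=F, B5=F, B6=T, B6=F, B7=T, B7=F, B8=F, B9=T, B9=F, B10=S, B10=E, B11=T, B11=F, B12=T, B12=F
no size-1 subset reaches all 19 outcomes (best union: 12/19)
no size-2 subset reaches all 19 outcomes (best union: 18/19)
at size 3, {1, 2, 3} reaches all 19 outcomes; every lexicographically earlier size-3 subset fails
Answer: 1, 2, 3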